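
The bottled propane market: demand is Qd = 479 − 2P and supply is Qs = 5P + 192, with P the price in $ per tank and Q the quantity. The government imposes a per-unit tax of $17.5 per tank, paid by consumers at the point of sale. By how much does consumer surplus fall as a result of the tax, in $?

Consumer surplus falls by $4806.25.

Without the tax, 479 − 2P = 5P + 192 gives 7P = 287, so P* = $41 and Q* = 397.
With the tax collected from consumers, demand (in seller-price terms) shifts: Qd = 479 − 2(P + 17.5).
Solving gives Q = 372 with consumers paying $53.5 and sellers receiving $36 (the $17.5 wedge).
ΔCS is the trapezoid between Q = 372 and Q = 397 of height $12.5: ½ · (397 + 372) · 12.5 = $4806.25.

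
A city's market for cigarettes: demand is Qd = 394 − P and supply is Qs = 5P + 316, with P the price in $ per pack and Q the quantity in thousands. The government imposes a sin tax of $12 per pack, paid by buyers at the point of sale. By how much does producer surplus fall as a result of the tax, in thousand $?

Producer surplus falls by $752 thousand.

Before the tax: set 394 − P = 5P + 316 → P* = $13, Q* = 381.
With the tax collected from buyers, demand (in seller-price terms) shifts: Qd = 394 − (P + 12).
New equilibrium: buyers pay $23, sellers receive $11, Q = 371. (Wedge: Pb − Ps = 12.)
ΔPS is the trapezoid between Q = 371 and Q = 381 of height $2: ½ · (381 + 371) · 2 = $752.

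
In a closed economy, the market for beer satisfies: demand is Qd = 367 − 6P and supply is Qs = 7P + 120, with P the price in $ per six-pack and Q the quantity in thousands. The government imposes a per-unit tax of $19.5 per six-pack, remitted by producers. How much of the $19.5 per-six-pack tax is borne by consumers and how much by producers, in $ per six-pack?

Without the tax, 367 − 6P = 7P + 120 gives 13P = 247, so P* = $19 and Q* = 253.
With the tax collected from producers, supply shifts: Qs = 7(P − 19.5) + 120.
Solving gives Q = 190 with consumers paying $29.5 and producers receiving $10 (the $19.5 wedge).
Burden on consumers: $10.5; on producers: $9. (They sum to $19.5.)

Consumers bear $10.5 per six-pack; producers bear $9 per six-pack.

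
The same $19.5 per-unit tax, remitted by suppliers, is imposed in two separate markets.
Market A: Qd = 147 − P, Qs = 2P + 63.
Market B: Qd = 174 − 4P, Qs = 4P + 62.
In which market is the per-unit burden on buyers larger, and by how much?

Market A: pre-tax P* = $28, Q* = 119; post-tax Q = 106; per-unit burden on buyers = $13.
Market B: pre-tax P* = $14, Q* = 118; post-tax Q = 79; per-unit burden on buyers = $9.75.
Difference: $13 vs $9.75 → market A is larger by $3.25.

Market A, by $3.25.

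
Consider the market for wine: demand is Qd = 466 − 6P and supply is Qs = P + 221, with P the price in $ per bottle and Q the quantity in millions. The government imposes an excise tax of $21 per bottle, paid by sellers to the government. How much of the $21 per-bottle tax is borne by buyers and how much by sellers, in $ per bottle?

Without the tax, 466 − 6P = P + 221 gives 7P = 245, so P* = $35 and Q* = 256.
With the tax collected from sellers, supply shifts: Qs = (P − 21) + 221.
Solving gives Q = 238 with buyers paying $38 and sellers receiving $17 (the $21 wedge).
Burden on buyers: $3; on sellers: $18. (They sum to $21.)

Buyers bear $3 per bottle; sellers bear $18 per bottle.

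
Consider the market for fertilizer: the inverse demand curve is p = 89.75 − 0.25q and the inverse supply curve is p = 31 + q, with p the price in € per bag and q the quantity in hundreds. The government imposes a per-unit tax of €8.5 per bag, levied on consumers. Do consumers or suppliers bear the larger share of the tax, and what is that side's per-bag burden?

Suppliers bear the larger share: €6.8 per bag.

Rewrite in direct form: qd = 359 − 4p and qs = p − 31.
Before the tax: set 359 − 4p = p − 31 → p* = €78, q* = 47.
With the tax collected from consumers, demand (in seller-price terms) shifts: qd = 359 − 4(p + 8.5).
Solving gives q = 40.2 with consumers paying €79.7 and suppliers receiving €71.2 (the €8.5 wedge).
Per-bag burden: consumers €1.7, suppliers €6.8.
Suppliers take the larger share because supply is less price-elastic here (demand slope 4 vs supply slope 1).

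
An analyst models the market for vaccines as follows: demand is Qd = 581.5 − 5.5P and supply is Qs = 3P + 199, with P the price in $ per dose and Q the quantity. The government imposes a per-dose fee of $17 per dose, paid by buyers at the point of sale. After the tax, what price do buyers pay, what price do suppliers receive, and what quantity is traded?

Without the tax, 581.5 − 5.5P = 3P + 199 gives 8.5P = 382.5, so P* = $45 and Q* = 334.
With the tax collected from buyers, demand (in seller-price terms) shifts: Qd = 581.5 − 5.5(P + 17).
Solving gives Q = 301 with buyers paying $51 and suppliers receiving $34 (the $17 wedge).

Buyers pay $51; suppliers receive $34; quantity = 301.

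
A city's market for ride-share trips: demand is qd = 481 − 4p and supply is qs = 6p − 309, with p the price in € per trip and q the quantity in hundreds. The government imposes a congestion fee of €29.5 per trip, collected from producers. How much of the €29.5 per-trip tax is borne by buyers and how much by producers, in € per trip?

Without the tax, 481 − 4p = 6p − 309 gives 10p = 790, so p* = €79 and q* = 165.
With the tax collected from producers, supply shifts: qs = 6(p − 29.5) − 309.
Solving gives q = 94.2 with buyers paying €96.7 and producers receiving €67.2 (the €29.5 wedge).
Burden on buyers: €17.7; on producers: €11.8. (They sum to €29.5.)
The less price-elastic side of the market bears the larger share of a per-unit tax.

Buyers bear €17.7 per trip; producers bear €11.8 per trip.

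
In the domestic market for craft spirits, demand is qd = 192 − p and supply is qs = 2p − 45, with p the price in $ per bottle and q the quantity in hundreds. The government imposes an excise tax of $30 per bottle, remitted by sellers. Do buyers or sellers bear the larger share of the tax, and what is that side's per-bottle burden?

Buyers bear the larger share: $20 per bottle.

Before the tax: set 192 − p = 2p − 45 → p* = $79, q* = 113.
With the tax collected from sellers, supply shifts: qs = 2(p − 30) − 45.
New equilibrium: buyers pay $99, sellers receive $69, q = 93. (Wedge: pb − ps = 30.)
Per-bottle burden: buyers $20, sellers $10.
Buyers take the larger share because demand is less price-elastic here (demand slope 1 vs supply slope 2).
The less price-elastic side of the market bears the larger share of a per-unit tax.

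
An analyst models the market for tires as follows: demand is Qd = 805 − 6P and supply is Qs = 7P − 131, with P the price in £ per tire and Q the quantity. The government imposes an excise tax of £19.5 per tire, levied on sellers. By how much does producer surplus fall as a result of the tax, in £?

Without the tax, 805 − 6P = 7P − 131 gives 13P = 936, so P* = £72 and Q* = 373.
With the tax collected from sellers, supply shifts: Qs = 7(P − 19.5) − 131.
New equilibrium: consumers pay £82.5, sellers receive £63, Q = 310. (Wedge: Pb − Ps = 19.5.)
ΔPS is the trapezoid between Q = 310 and Q = 373 of height £9: ½ · (373 + 310) · 9 = £3073.5.

Producer surplus falls by £3073.5.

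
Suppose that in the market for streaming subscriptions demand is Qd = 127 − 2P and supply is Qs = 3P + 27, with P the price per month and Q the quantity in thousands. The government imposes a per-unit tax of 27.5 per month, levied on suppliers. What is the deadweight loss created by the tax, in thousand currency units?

Without the tax, 127 − 2P = 3P + 27 gives 5P = 100, so P* = 20 and Q* = 87.
With the tax collected from suppliers, supply shifts: Qs = 3(P − 27.5) + 27.
New equilibrium: buyers pay 36.5, suppliers receive 9, Q = 54. (Wedge: Pb − Ps = 27.5.)
Quantity falls by |ΔQ| = |87 − 54| = 33.
DWL = ½ · t · |ΔQ| = ½ · 27.5 · 33 = 453.75.

Deadweight loss = 453.75 thousand.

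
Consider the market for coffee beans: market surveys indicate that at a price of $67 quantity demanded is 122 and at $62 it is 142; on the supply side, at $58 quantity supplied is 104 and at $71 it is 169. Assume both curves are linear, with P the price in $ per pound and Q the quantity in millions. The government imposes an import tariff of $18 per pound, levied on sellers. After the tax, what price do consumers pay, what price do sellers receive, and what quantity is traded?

Demand slope: (142 − 122)/(62 − 67) = -4, so Qd = 390 − 4P.
Supply slope: (169 − 104)/(71 − 58) = 5, so Qs = 5P − 186.
Without the tax, 390 − 4P = 5P − 186 gives 9P = 576, so P* = $64 and Q* = 134.
With the tax collected from sellers, supply shifts: Qs = 5(P − 18) − 186.
Solving gives Q = 94 with consumers paying $74 and sellers receiving $56 (the $18 wedge).

Consumers pay $74; sellers receive $56; quantity = 94.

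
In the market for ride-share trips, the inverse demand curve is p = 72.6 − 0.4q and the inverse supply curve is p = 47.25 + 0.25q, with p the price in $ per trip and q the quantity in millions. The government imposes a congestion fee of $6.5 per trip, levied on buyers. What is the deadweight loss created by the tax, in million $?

Deadweight loss = $32.5 million.

Rewrite in direct form: qd = 181.5 − 2.5p and qs = 4p − 189.
Without the tax, 181.5 − 2.5p = 4p − 189 gives 6.5p = 370.5, so p* = $57 and q* = 39.
With the tax collected from buyers, demand (in seller-price terms) shifts: qd = 181.5 − 2.5(p + 6.5).
Solving gives q = 29 with buyers paying $61 and suppliers receiving $54.5 (the $6.5 wedge).
Quantity falls by |ΔQ| = |39 − 29| = 10.
DWL = ½ · t · |ΔQ| = ½ · 6.5 · 10 = $32.5.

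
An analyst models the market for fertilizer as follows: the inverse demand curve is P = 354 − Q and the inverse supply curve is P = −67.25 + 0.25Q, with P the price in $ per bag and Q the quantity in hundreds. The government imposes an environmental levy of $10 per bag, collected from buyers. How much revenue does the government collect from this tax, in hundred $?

Tax revenue = $3290 hundred.

Rewrite in direct form: Qd = 354 − P and Qs = 4P + 269.
Before the tax: set 354 − P = 4P + 269 → P* = $17, Q* = 337.
With the tax collected from buyers, demand (in seller-price terms) shifts: Qd = 354 − (P + 10).
Solving gives Q = 329 with buyers paying $25 and sellers receiving $15 (the $10 wedge).
Revenue = t · Q = 10 · 329 = $3290.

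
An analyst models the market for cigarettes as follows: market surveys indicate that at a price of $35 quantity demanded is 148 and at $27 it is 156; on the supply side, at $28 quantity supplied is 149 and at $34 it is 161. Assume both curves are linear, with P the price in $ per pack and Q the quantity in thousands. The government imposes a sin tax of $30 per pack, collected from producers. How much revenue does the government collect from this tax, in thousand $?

Demand slope: (156 − 148)/(27 − 35) = -1, so Qd = 183 − P.
Supply slope: (161 − 149)/(34 − 28) = 2, so Qs = 2P + 93.
Without the tax, 183 − P = 2P + 93 gives 3P = 90, so P* = $30 and Q* = 153.
With the tax collected from producers, supply shifts: Qs = 2(P − 30) + 93.
New equilibrium: consumers pay $50, producers receive $20, Q = 133. (Wedge: Pb − Ps = 30.)
Revenue = t · Q = 30 · 133 = $3990.

Tax revenue = $3990 thousand.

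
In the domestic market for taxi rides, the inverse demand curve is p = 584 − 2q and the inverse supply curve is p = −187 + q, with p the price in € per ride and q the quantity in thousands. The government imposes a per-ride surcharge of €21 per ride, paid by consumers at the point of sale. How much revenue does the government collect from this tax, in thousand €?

Rewrite in direct form: qd = 292 − 0.5p and qs = p + 187.
Before the tax: set 292 − 0.5p = p + 187 → p* = €70, q* = 257.
With the tax collected from consumers, demand (in seller-price terms) shifts: qd = 292 − 0.5(p + 21).
New equilibrium: consumers pay €84, producers receive €63, q = 250. (Wedge: pb − ps = 21.)
Revenue = t · Q = 21 · 250 = €5250.

Tax revenue = €5250 thousand.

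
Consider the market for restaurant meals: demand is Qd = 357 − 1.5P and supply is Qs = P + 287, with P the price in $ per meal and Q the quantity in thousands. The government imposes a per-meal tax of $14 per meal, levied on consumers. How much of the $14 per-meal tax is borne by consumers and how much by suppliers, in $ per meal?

Without the tax, 357 − 1.5P = P + 287 gives 2.5P = 70, so P* = $28 and Q* = 315.
With the tax collected from consumers, demand (in seller-price terms) shifts: Qd = 357 − 1.5(P + 14).
New equilibrium: consumers pay $33.6, suppliers receive $19.6, Q = 306.6. (Wedge: Pb − Ps = 14.)
Burden on consumers: $5.6; on suppliers: $8.4. (They sum to $14.)
The less price-elastic side of the market bears the larger share of a per-unit tax.

Consumers bear $5.6 per meal; suppliers bear $8.4 per meal.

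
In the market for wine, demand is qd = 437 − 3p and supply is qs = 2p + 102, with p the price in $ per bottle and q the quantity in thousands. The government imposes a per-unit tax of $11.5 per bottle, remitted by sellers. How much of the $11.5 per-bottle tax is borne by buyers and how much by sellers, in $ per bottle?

Buyers bear $4.6 per bottle; sellers bear $6.9 per bottle.

Without the tax, 437 − 3p = 2p + 102 gives 5p = 335, so p* = $67 and q* = 236.
With the tax collected from sellers, supply shifts: qs = 2(p − 11.5) + 102.
Solving gives q = 222.2 with buyers paying $71.6 and sellers receiving $60.1 (the $11.5 wedge).
Burden on buyers: $4.6; on sellers: $6.9. (They sum to $11.5.)
The less price-elastic side of the market bears the larger share of a per-unit tax.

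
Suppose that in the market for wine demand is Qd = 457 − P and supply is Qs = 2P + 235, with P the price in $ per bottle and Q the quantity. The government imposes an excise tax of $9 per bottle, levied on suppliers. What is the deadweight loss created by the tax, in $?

Without the tax, 457 − P = 2P + 235 gives 3P = 222, so P* = $74 and Q* = 383.
With the tax collected from suppliers, supply shifts: Qs = 2(P − 9) + 235.
New equilibrium: buyers pay $80, suppliers receive $71, Q = 377. (Wedge: Pb − Ps = 9.)
Quantity falls by |ΔQ| = |383 − 377| = 6.
DWL = ½ · t · |ΔQ| = ½ · 9 · 6 = $27.

Deadweight loss = $27.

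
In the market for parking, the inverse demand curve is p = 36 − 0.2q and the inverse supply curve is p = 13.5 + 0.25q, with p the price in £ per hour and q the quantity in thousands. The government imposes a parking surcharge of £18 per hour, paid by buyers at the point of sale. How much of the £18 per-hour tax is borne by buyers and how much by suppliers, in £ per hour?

Rewrite in direct form: qd = 180 − 5p and qs = 4p − 54.
Before the tax: set 180 − 5p = 4p − 54 → p* = £26, q* = 50.
With the tax collected from buyers, demand (in seller-price terms) shifts: qd = 180 − 5(p + 18).
New equilibrium: buyers pay £34, suppliers receive £16, q = 10. (Wedge: pb − ps = 18.)
Burden on buyers: £8; on suppliers: £10. (They sum to £18.)
The less price-elastic side of the market bears the larger share of a per-unit tax.

Buyers bear £8 per hour; suppliers bear £10 per hour.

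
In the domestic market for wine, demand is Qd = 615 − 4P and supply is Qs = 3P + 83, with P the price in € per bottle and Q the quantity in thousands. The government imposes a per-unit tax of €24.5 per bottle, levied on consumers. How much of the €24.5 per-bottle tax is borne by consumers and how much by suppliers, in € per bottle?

Consumers bear €10.5 per bottle; suppliers bear €14 per bottle.

Before the tax: set 615 − 4P = 3P + 83 → P* = €76, Q* = 311.
With the tax collected from consumers, demand (in seller-price terms) shifts: Qd = 615 − 4(P + 24.5).
New equilibrium: consumers pay €86.5, suppliers receive €62, Q = 269. (Wedge: Pb − Ps = 24.5.)
Burden on consumers: €10.5; on suppliers: €14. (They sum to €24.5.)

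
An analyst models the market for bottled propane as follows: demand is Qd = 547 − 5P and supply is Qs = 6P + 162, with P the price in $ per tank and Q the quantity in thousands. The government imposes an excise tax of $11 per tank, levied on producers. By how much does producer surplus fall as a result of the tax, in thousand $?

Producer surplus falls by $1785 thousand.

Before the tax: set 547 − 5P = 6P + 162 → P* = $35, Q* = 372.
With the tax collected from producers, supply shifts: Qs = 6(P − 11) + 162.
Solving gives Q = 342 with consumers paying $41 and producers receiving $30 (the $11 wedge).
ΔPS is the trapezoid between Q = 342 and Q = 372 of height $5: ½ · (372 + 342) · 5 = $1785.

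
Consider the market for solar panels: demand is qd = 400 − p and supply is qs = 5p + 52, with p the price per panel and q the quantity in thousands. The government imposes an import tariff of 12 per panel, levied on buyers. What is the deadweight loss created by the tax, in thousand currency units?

Deadweight loss = 60 thousand.

Before the tax: set 400 − p = 5p + 52 → p* = 58, q* = 342.
With the tax collected from buyers, demand (in seller-price terms) shifts: qd = 400 − (p + 12).
New equilibrium: buyers pay 68, suppliers receive 56, q = 332. (Wedge: pb − ps = 12.)
Quantity falls by |ΔQ| = |342 − 332| = 10.
DWL = ½ · t · |ΔQ| = ½ · 12 · 10 = 60.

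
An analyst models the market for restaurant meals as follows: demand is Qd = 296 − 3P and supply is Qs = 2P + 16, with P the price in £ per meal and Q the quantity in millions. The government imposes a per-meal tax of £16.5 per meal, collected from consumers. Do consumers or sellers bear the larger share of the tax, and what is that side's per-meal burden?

Sellers bear the larger share: £9.9 per meal.

Before the tax: set 296 − 3P = 2P + 16 → P* = £56, Q* = 128.
With the tax collected from consumers, demand (in seller-price terms) shifts: Qd = 296 − 3(P + 16.5).
New equilibrium: consumers pay £62.6, sellers receive £46.1, Q = 108.2. (Wedge: Pb − Ps = 16.5.)
Per-meal burden: consumers £6.6, sellers £9.9.
Sellers take the larger share because supply is less price-elastic here (demand slope 3 vs supply slope 2).
The less price-elastic side of the market bears the larger share of a per-unit tax.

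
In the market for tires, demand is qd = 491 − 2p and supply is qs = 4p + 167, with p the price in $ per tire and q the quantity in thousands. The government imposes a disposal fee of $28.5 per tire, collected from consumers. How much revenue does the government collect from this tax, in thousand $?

Tax revenue = $9832.5 thousand.

Without the tax, 491 − 2p = 4p + 167 gives 6p = 324, so p* = $54 and q* = 383.
With the tax collected from consumers, demand (in seller-price terms) shifts: qd = 491 − 2(p + 28.5).
Solving gives q = 345 with consumers paying $73 and sellers receiving $44.5 (the $28.5 wedge).
Revenue = t · Q = 28.5 · 345 = $9832.5.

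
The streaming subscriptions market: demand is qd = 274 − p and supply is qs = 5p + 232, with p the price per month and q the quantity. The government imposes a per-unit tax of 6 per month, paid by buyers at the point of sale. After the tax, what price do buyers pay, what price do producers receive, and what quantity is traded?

Before the tax: set 274 − p = 5p + 232 → p* = 7, q* = 267.
With the tax collected from buyers, demand (in seller-price terms) shifts: qd = 274 − (p + 6).
Solving gives q = 262 with buyers paying 12 and producers receiving 6 (the 6 wedge).

Buyers pay 12; producers receive 6; quantity = 262.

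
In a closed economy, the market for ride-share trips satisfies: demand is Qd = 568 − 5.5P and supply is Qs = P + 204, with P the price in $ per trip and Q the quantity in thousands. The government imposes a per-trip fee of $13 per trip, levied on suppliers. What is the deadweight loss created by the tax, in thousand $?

Before the tax: set 568 − 5.5P = P + 204 → P* = $56, Q* = 260.
With the tax collected from suppliers, supply shifts: Qs = (P − 13) + 204.
Solving gives Q = 249 with consumers paying $58 and suppliers receiving $45 (the $13 wedge).
Quantity falls by |ΔQ| = |260 − 249| = 11.
DWL = ½ · t · |ΔQ| = ½ · 13 · 11 = $71.5.

Deadweight loss = $71.5 thousand.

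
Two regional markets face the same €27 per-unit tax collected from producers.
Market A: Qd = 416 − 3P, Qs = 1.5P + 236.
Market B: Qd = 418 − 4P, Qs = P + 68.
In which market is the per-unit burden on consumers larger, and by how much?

Market A, by €3.6.

Market A: pre-tax P* = €40, Q* = 296; post-tax Q = 269; per-unit burden on consumers = €9.
Market B: pre-tax P* = €70, Q* = 138; post-tax Q = 116.4; per-unit burden on consumers = €5.4.
Difference: €9 vs €5.4 → market A is larger by €3.6.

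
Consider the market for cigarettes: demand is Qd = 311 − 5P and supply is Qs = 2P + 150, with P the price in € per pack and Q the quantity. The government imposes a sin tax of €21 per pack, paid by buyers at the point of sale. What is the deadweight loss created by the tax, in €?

Before the tax: set 311 − 5P = 2P + 150 → P* = €23, Q* = 196.
With the tax collected from buyers, demand (in seller-price terms) shifts: Qd = 311 − 5(P + 21).
New equilibrium: buyers pay €29, suppliers receive €8, Q = 166. (Wedge: Pb − Ps = 21.)
Quantity falls by |ΔQ| = |196 − 166| = 30.
DWL = ½ · t · |ΔQ| = ½ · 21 · 30 = €315.

Deadweight loss = €315.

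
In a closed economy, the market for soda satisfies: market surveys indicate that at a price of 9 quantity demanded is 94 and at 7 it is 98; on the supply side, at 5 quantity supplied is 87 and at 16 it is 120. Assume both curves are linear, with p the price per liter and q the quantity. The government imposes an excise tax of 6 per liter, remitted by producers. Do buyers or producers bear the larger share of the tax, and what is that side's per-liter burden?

Demand slope: (98 − 94)/(7 − 9) = -2, so qd = 112 − 2p.
Supply slope: (120 − 87)/(16 − 5) = 3, so qs = 3p + 72.
Without the tax, 112 − 2p = 3p + 72 gives 5p = 40, so p* = 8 and q* = 96.
With the tax collected from producers, supply shifts: qs = 3(p − 6) + 72.
Solving gives q = 88.8 with buyers paying 11.6 and producers receiving 5.6 (the 6 wedge).
Per-liter burden: buyers 3.6, producers 2.4.
Buyers take the larger share because demand is less price-elastic here (demand slope 2 vs supply slope 3).

Buyers bear the larger share: 3.6 per liter.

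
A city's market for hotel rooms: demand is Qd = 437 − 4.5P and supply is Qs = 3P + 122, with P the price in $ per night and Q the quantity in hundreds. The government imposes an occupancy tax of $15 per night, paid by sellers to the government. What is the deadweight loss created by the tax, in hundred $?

Without the tax, 437 − 4.5P = 3P + 122 gives 7.5P = 315, so P* = $42 and Q* = 248.
With the tax collected from sellers, supply shifts: Qs = 3(P − 15) + 122.
New equilibrium: buyers pay $48, sellers receive $33, Q = 221. (Wedge: Pb − Ps = 15.)
Quantity falls by |ΔQ| = |248 − 221| = 27.
DWL = ½ · t · |ΔQ| = ½ · 15 · 27 = $202.5.

Deadweight loss = $202.5 hundred.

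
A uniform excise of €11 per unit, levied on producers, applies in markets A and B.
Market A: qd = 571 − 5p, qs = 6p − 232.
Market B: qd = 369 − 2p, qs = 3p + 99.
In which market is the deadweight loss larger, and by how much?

Market A, by €92.4.

Market A: pre-tax p* = €73, q* = 206; post-tax q = 176; deadweight loss = €165.
Market B: pre-tax p* = €54, q* = 261; post-tax q = 247.8; deadweight loss = €72.6.
Difference: €165 vs €72.6 → market A is larger by €92.4.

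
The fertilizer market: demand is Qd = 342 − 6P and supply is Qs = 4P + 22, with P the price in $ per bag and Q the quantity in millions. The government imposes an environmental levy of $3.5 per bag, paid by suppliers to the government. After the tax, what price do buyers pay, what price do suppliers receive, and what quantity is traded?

Buyers pay $33.4; suppliers receive $29.9; quantity = 141.6.

Without the tax, 342 − 6P = 4P + 22 gives 10P = 320, so P* = $32 and Q* = 150.
With the tax collected from suppliers, supply shifts: Qs = 4(P − 3.5) + 22.
New equilibrium: buyers pay $33.4, suppliers receive $29.9, Q = 141.6. (Wedge: Pb − Ps = 3.5.)
The less price-elastic side of the market bears the larger share of a per-unit tax.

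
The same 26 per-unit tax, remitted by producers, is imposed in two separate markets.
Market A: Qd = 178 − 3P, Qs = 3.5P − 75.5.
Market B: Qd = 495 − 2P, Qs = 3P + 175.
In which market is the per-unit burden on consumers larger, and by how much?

Market B, by 1.6.

Market A: pre-tax P* = 39, Q* = 61; post-tax Q = 19; per-unit burden on consumers = 14.
Market B: pre-tax P* = 64, Q* = 367; post-tax Q = 335.8; per-unit burden on consumers = 15.6.
Difference: 14 vs 15.6 → market B is larger by 1.6.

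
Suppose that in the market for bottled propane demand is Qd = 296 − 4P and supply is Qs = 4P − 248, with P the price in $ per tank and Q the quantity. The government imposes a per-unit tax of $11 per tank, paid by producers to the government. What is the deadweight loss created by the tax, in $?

Before the tax: set 296 − 4P = 4P − 248 → P* = $68, Q* = 24.
With the tax collected from producers, supply shifts: Qs = 4(P − 11) − 248.
Solving gives Q = 2 with buyers paying $73.5 and producers receiving $62.5 (the $11 wedge).
Quantity falls by |ΔQ| = |24 − 2| = 22.
DWL = ½ · t · |ΔQ| = ½ · 11 · 22 = $121.

Deadweight loss = $121.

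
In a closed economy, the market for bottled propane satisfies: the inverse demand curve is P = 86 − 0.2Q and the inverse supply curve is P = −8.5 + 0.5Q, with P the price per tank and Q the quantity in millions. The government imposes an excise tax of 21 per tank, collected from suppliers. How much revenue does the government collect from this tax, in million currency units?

Tax revenue = 2205 million.

Rewrite in direct form: Qd = 430 − 5P and Qs = 2P + 17.
Before the tax: set 430 − 5P = 2P + 17 → P* = 59, Q* = 135.
With the tax collected from suppliers, supply shifts: Qs = 2(P − 21) + 17.
Solving gives Q = 105 with consumers paying 65 and suppliers receiving 44 (the 21 wedge).
Revenue = t · Q = 21 · 105 = 2205.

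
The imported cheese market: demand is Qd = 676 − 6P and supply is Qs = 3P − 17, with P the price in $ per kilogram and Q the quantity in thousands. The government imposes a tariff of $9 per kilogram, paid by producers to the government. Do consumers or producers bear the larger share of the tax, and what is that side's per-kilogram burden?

Without the tax, 676 − 6P = 3P − 17 gives 9P = 693, so P* = $77 and Q* = 214.
With the tax collected from producers, supply shifts: Qs = 3(P − 9) − 17.
Solving gives Q = 196 with consumers paying $80 and producers receiving $71 (the $9 wedge).
Per-kilogram burden: consumers $3, producers $6.
Producers take the larger share because supply is less price-elastic here (demand slope 6 vs supply slope 3).
The less price-elastic side of the market bears the larger share of a per-unit tax.

Producers bear the larger share: $6 per kilogram.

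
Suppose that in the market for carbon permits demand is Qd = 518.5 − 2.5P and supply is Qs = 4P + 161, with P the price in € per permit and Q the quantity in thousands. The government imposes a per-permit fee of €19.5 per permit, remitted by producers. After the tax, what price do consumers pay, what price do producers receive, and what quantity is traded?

Without the tax, 518.5 − 2.5P = 4P + 161 gives 6.5P = 357.5, so P* = €55 and Q* = 381.
With the tax collected from producers, supply shifts: Qs = 4(P − 19.5) + 161.
Solving gives Q = 351 with consumers paying €67 and producers receiving €47.5 (the €19.5 wedge).
The less price-elastic side of the market bears the larger share of a per-unit tax.

Consumers pay €67; producers receive €47.5; quantity = 351.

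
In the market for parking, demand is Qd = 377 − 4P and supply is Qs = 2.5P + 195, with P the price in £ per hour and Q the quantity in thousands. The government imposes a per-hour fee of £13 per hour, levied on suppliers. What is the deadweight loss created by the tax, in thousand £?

Deadweight loss = £130 thousand.

Without the tax, 377 − 4P = 2.5P + 195 gives 6.5P = 182, so P* = £28 and Q* = 265.
With the tax collected from suppliers, supply shifts: Qs = 2.5(P − 13) + 195.
Solving gives Q = 245 with consumers paying £33 and suppliers receiving £20 (the £13 wedge).
Quantity falls by |ΔQ| = |265 − 245| = 20.
DWL = ½ · t · |ΔQ| = ½ · 13 · 20 = £130.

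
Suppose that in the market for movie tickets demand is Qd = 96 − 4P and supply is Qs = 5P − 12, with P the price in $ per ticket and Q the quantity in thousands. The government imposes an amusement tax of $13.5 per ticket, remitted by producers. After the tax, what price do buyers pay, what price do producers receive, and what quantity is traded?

Buyers pay $19.5; producers receive $6; quantity = 18.

Before the tax: set 96 − 4P = 5P − 12 → P* = $12, Q* = 48.
With the tax collected from producers, supply shifts: Qs = 5(P − 13.5) − 12.
Solving gives Q = 18 with buyers paying $19.5 and producers receiving $6 (the $13.5 wedge).
The less price-elastic side of the market bears the larger share of a per-unit tax.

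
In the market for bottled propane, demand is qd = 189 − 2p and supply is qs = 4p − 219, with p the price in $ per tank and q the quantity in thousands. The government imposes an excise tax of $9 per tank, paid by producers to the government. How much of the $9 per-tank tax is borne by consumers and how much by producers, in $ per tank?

Consumers bear $6 per tank; producers bear $3 per tank.

Without the tax, 189 − 2p = 4p − 219 gives 6p = 408, so p* = $68 and q* = 53.
With the tax collected from producers, supply shifts: qs = 4(p − 9) − 219.
New equilibrium: consumers pay $74, producers receive $65, q = 41. (Wedge: pb − ps = 9.)
Burden on consumers: $6; on producers: $3. (They sum to $9.)
The less price-elastic side of the market bears the larger share of a per-unit tax.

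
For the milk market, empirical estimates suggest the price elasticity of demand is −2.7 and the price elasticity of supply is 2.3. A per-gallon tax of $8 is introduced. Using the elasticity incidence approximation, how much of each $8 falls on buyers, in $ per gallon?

Incidence ratio: buyers' share ≈ εs / (εs + |εd|) = 2.3 / (2.3 + 2.7) = 0.46.
So buyers bear ≈ 0.46 × $8 = $3.68; sellers bear $4.32.

Buyers bear ≈ $3.68 per gallon.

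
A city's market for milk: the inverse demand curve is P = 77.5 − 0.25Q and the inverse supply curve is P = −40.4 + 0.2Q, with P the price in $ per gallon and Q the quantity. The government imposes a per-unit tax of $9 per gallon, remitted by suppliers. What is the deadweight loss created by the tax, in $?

Inverting to Q(P) form: Qd = 310 − 4P; Qs = 5P + 202.
Before the tax: set 310 − 4P = 5P + 202 → P* = $12, Q* = 262.
With the tax collected from suppliers, supply shifts: Qs = 5(P − 9) + 202.
Solving gives Q = 242 with buyers paying $17 and suppliers receiving $8 (the $9 wedge).
Quantity falls by |ΔQ| = |262 − 242| = 20.
DWL = ½ · t · |ΔQ| = ½ · 9 · 20 = $90.

Deadweight loss = $90.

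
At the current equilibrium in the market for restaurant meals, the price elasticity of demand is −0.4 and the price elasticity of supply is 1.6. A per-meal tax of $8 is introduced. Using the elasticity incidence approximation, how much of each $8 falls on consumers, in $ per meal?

Consumers bear ≈ $6.4 per meal.

Incidence ratio: consumers' share ≈ εs / (εs + |εd|) = 1.6 / (1.6 + 0.4) = 0.8.
So consumers bear ≈ 0.8 × $8 = $6.4; producers bear $1.6.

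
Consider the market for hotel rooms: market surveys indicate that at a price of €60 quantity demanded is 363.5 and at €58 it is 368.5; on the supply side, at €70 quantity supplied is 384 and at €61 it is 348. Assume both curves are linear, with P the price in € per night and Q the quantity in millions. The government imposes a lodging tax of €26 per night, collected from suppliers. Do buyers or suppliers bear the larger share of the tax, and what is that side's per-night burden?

Demand slope: (368.5 − 363.5)/(58 − 60) = -2.5, so Qd = 513.5 − 2.5P.
Supply slope: (348 − 384)/(61 − 70) = 4, so Qs = 4P + 104.
Without the tax, 513.5 − 2.5P = 4P + 104 gives 6.5P = 409.5, so P* = €63 and Q* = 356.
With the tax collected from suppliers, supply shifts: Qs = 4(P − 26) + 104.
Solving gives Q = 316 with buyers paying €79 and suppliers receiving €53 (the €26 wedge).
Per-night burden: buyers €16, suppliers €10.
Buyers take the larger share because demand is less price-elastic here (demand slope 2.5 vs supply slope 4).
The less price-elastic side of the market bears the larger share of a per-unit tax.

Buyers bear the larger share: €16 per night.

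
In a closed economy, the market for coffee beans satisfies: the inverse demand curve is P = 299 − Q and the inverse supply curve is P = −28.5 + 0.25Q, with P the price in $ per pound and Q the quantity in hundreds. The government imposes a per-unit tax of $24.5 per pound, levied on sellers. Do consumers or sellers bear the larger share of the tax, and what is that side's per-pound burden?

Rewrite in direct form: Qd = 299 − P and Qs = 4P + 114.
Without the tax, 299 − P = 4P + 114 gives 5P = 185, so P* = $37 and Q* = 262.
With the tax collected from sellers, supply shifts: Qs = 4(P − 24.5) + 114.
New equilibrium: consumers pay $56.6, sellers receive $32.1, Q = 242.4. (Wedge: Pb − Ps = 24.5.)
Per-pound burden: consumers $19.6, sellers $4.9.
Consumers take the larger share because demand is less price-elastic here (demand slope 1 vs supply slope 4).
The less price-elastic side of the market bears the larger share of a per-unit tax.

Consumers bear the larger share: $19.6 per pound.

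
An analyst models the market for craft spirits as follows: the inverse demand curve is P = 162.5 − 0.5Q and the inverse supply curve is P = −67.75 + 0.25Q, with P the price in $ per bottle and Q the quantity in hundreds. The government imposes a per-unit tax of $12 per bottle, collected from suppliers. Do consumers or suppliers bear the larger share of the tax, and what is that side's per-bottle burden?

Consumers bear the larger share: $8 per bottle.

Rewrite in direct form: Qd = 325 − 2P and Qs = 4P + 271.
Before the tax: set 325 − 2P = 4P + 271 → P* = $9, Q* = 307.
With the tax collected from suppliers, supply shifts: Qs = 4(P − 12) + 271.
Solving gives Q = 291 with consumers paying $17 and suppliers receiving $5 (the $12 wedge).
Per-bottle burden: consumers $8, suppliers $4.
Consumers take the larger share because demand is less price-elastic here (demand slope 2 vs supply slope 4).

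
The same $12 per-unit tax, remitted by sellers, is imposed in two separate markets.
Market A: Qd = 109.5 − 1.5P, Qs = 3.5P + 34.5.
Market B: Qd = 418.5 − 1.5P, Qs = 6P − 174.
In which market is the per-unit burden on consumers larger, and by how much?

Market B, by $1.2.

Market A: pre-tax P* = $15, Q* = 87; post-tax Q = 74.4; per-unit burden on consumers = $8.4.
Market B: pre-tax P* = $79, Q* = 300; post-tax Q = 285.6; per-unit burden on consumers = $9.6.
Difference: $8.4 vs $9.6 → market B is larger by $1.2.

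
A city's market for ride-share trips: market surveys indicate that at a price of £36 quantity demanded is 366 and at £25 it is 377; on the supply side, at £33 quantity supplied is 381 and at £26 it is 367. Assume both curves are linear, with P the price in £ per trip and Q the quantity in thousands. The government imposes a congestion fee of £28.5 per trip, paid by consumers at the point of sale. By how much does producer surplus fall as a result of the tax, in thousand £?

Demand slope: (377 − 366)/(25 − 36) = -1, so Qd = 402 − P.
Supply slope: (367 − 381)/(26 − 33) = 2, so Qs = 2P + 315.
Without the tax, 402 − P = 2P + 315 gives 3P = 87, so P* = £29 and Q* = 373.
With the tax collected from consumers, demand (in seller-price terms) shifts: Qd = 402 − (P + 28.5).
Solving gives Q = 354 with consumers paying £48 and sellers receiving £19.5 (the £28.5 wedge).
ΔPS is the trapezoid between Q = 354 and Q = 373 of height £9.5: ½ · (373 + 354) · 9.5 = £3453.25.

Producer surplus falls by £3453.25 thousand.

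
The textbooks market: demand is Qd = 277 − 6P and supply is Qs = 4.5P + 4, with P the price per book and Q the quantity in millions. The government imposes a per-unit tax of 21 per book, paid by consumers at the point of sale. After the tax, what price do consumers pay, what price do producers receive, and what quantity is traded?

Consumers pay 35; producers receive 14; quantity = 67.

Before the tax: set 277 − 6P = 4.5P + 4 → P* = 26, Q* = 121.
With the tax collected from consumers, demand (in seller-price terms) shifts: Qd = 277 − 6(P + 21).
Solving gives Q = 67 with consumers paying 35 and producers receiving 14 (the 21 wedge).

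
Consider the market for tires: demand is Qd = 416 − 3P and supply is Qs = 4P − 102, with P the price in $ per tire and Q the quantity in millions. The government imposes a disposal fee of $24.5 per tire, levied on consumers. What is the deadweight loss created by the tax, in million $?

Without the tax, 416 − 3P = 4P − 102 gives 7P = 518, so P* = $74 and Q* = 194.
With the tax collected from consumers, demand (in seller-price terms) shifts: Qd = 416 − 3(P + 24.5).
Solving gives Q = 152 with consumers paying $88 and producers receiving $63.5 (the $24.5 wedge).
Quantity falls by |ΔQ| = |194 − 152| = 42.
DWL = ½ · t · |ΔQ| = ½ · 24.5 · 42 = $514.5.

Deadweight loss = $514.5 million.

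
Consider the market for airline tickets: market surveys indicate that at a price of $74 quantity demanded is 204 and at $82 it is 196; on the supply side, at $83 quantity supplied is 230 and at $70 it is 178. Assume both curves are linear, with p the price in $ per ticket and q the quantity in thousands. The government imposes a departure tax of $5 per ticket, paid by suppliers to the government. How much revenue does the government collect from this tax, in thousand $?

Demand slope: (196 − 204)/(82 − 74) = -1, so qd = 278 − p.
Supply slope: (178 − 230)/(70 − 83) = 4, so qs = 4p − 102.
Before the tax: set 278 − p = 4p − 102 → p* = $76, q* = 202.
With the tax collected from suppliers, supply shifts: qs = 4(p − 5) − 102.
Solving gives q = 198 with buyers paying $80 and suppliers receiving $75 (the $5 wedge).
Revenue = t · Q = 5 · 198 = $990.

Tax revenue = $990 thousand.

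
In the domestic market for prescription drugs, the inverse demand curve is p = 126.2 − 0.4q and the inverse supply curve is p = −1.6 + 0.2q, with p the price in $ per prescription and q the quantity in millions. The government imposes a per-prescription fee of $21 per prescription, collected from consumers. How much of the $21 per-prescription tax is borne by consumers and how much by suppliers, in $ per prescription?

Rewrite in direct form: qd = 315.5 − 2.5p and qs = 5p + 8.
Before the tax: set 315.5 − 2.5p = 5p + 8 → p* = $41, q* = 213.
With the tax collected from consumers, demand (in seller-price terms) shifts: qd = 315.5 − 2.5(p + 21).
New equilibrium: consumers pay $55, suppliers receive $34, q = 178. (Wedge: pb − ps = 21.)
Burden on consumers: $14; on suppliers: $7. (They sum to $21.)
The less price-elastic side of the market bears the larger share of a per-unit tax.

Consumers bear $14 per prescription; suppliers bear $7 per prescription.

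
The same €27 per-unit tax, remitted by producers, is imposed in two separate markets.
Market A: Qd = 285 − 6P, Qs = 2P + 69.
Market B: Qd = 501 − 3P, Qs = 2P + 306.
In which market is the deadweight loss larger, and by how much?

Market A, by €109.35.

Market A: pre-tax P* = €27, Q* = 123; post-tax Q = 82.5; deadweight loss = €546.75.
Market B: pre-tax P* = €39, Q* = 384; post-tax Q = 351.6; deadweight loss = €437.4.
Difference: €546.75 vs €437.4 → market A is larger by €109.35.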